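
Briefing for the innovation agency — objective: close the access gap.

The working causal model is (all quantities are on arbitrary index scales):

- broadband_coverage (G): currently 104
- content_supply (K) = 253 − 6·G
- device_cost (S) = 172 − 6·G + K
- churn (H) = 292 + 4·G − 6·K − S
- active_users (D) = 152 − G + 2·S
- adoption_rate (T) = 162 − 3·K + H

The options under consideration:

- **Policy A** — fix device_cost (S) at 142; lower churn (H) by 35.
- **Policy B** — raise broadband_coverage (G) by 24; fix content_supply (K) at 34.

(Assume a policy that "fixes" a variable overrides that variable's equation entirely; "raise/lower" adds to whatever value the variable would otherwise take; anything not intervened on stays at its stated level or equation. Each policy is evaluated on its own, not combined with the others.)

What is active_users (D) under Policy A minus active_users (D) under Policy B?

1432

Policy A (S := 142, H − 35):
  G = 104
  K = 253 − 6·104 = -371
  S = 142
  D = 152 − 104 + 2·142 = 332
Policy B (G + 24, K := 34):
  G = 104 + 24 = 128
  K = 34
  S = 172 − 6·128 + 34 = -562
  D = 152 − 128 + 2·(-562) = -1100
D: 332 − (-1100) = 1432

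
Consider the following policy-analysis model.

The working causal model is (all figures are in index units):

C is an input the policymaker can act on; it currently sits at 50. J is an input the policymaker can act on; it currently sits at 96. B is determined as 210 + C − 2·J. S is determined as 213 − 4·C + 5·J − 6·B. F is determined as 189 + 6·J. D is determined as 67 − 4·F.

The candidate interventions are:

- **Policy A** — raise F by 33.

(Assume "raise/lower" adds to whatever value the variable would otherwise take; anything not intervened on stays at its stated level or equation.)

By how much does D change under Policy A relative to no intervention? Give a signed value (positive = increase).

-132

Baseline:
  J = 96
  F = 189 + 6·96 = 765
  D = 67 − 4·765 = -2993
Policy A (F + 33):
  J = 96
  F = 189 + 6·96 (+33 from intervention) = 798
  D = 67 − 4·798 = -3125
Change in D: -3125 − (-2993) = -132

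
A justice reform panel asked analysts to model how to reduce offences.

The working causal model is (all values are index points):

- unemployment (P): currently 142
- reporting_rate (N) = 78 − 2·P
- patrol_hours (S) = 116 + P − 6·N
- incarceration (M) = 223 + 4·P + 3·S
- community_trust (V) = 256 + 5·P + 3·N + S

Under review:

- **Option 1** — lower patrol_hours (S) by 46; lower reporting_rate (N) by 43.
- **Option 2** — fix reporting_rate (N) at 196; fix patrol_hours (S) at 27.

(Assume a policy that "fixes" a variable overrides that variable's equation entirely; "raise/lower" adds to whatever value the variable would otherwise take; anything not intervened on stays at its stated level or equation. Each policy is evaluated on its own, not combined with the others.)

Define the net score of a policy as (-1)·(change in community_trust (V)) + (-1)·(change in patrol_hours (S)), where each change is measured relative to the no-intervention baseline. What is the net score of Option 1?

Baseline:
  P = 142
  N = 78 − 2·142 = -206
  S = 116 + 142 − 6·(-206) = 1494
  V = 256 + 5·142 + 3·(-206) + 1494 = 1842
Option 1 (S − 46, N − 43):
  P = 142
  N = 78 − 2·142 (−43 from intervention) = -249
  S = 116 + 142 − 6·(-249) (−46 from intervention) = 1706
  V = 256 + 5·142 + 3·(-249) + 1706 = 1925
ΔV = 1925 − 1842 = 83; ΔS = 1706 − 1494 = 212
Score = (-1)·83 + (-1)·212 = -295

-295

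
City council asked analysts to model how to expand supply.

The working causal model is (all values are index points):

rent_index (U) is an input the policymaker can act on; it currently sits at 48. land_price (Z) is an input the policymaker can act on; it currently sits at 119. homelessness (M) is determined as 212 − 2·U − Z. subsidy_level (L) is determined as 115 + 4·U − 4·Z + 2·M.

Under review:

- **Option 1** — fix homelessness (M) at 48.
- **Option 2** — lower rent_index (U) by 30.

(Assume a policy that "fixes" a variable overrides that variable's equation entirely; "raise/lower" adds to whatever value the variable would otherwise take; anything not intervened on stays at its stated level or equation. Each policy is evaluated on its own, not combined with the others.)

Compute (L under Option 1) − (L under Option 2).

102

Option 1 (M := 48):
  U = 48
  Z = 119
  M = 48
  L = 115 + 4·48 − 4·119 + 2·48 = -73
Option 2 (U − 30):
  U = 48 − 30 = 18
  Z = 119
  M = 212 − 2·18 − 119 = 57
  L = 115 + 4·18 − 4·119 + 2·57 = -175
L: -73 − (-175) = 102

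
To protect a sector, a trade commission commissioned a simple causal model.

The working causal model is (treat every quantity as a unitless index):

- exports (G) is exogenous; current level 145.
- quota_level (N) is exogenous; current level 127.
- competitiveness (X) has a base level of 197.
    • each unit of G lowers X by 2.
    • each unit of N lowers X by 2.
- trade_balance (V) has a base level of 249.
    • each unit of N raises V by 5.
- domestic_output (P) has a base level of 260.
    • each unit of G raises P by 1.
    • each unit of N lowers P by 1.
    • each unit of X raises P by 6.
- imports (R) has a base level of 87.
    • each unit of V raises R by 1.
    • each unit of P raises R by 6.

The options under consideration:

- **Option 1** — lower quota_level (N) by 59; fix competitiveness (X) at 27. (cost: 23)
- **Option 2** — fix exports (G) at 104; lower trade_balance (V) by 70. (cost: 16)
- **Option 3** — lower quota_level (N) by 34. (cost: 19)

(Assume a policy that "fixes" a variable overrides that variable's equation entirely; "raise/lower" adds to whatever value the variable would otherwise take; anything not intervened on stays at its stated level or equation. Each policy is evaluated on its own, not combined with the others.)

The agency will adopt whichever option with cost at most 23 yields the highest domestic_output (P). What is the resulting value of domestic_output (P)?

Option 1 (N − 59, X := 27):
  G = 145
  N = 127 − 59 = 68
  X = 27
  P = 260 + 145 − 68 + 6·27 = 499
Option 2 (G := 104, V − 70):
  G = 104
  N = 127
  X = 197 − 2·104 − 2·127 = -265
  P = 260 + 104 − 127 + 6·(-265) = -1353
Option 3 (N − 34):
  G = 145
  N = 127 − 34 = 93
  X = 197 − 2·145 − 2·93 = -279
  P = 260 + 145 − 93 + 6·(-279) = -1362
Comparing — Option 1: P=499, Option 2: P=-1353, Option 3: P=-1362. Highest is 499 (Option 1).

499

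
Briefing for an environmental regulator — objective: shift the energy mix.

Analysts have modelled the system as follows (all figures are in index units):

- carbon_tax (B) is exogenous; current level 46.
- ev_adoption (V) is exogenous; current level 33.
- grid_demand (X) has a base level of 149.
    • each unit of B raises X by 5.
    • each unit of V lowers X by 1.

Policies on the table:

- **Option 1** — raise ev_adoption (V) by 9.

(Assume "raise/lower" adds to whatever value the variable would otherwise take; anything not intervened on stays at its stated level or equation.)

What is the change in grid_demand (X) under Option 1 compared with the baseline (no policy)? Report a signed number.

-9

Baseline:
  B = 46
  V = 33
  X = 149 + 5·46 − 33 = 346
Option 1 (V + 9):
  B = 46
  V = 33 + 9 = 42
  X = 149 + 5·46 − 42 = 337
Change in X: 337 − 346 = -9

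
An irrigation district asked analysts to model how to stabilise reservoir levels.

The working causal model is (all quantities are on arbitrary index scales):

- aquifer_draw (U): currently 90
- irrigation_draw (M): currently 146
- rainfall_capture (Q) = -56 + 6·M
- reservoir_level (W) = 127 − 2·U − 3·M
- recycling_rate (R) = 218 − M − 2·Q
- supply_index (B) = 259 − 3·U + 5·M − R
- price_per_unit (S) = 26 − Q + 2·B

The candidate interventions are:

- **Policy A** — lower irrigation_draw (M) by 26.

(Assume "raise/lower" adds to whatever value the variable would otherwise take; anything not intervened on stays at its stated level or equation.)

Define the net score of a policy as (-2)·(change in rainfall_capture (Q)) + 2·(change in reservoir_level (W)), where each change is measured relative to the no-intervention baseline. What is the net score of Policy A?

468

Baseline:
  U = 90
  M = 146
  Q = -56 + 6·146 = 820
  W = 127 − 2·90 − 3·146 = -491
Policy A (M − 26):
  U = 90
  M = 146 − 26 = 120
  Q = -56 + 6·120 = 664
  W = 127 − 2·90 − 3·120 = -413
ΔQ = 664 − 820 = -156; ΔW = -413 − (-491) = 78
Score = (-2)·(-156) + 2·78 = 468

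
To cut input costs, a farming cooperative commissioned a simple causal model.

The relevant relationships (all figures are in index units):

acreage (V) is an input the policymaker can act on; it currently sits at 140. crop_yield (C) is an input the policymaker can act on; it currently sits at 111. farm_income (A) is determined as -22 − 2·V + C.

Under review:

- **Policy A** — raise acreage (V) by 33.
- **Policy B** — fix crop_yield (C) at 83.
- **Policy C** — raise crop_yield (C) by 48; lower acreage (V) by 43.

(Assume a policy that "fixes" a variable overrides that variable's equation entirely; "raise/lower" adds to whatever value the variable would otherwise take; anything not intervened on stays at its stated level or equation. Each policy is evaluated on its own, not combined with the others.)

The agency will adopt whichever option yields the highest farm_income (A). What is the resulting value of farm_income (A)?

-57

Policy A (V + 33):
  V = 140 + 33 = 173
  C = 111
  A = -22 − 2·173 + 111 = -257
Policy B (C := 83):
  V = 140
  C = 83
  A = -22 − 2·140 + 83 = -219
Policy C (C + 48, V − 43):
  V = 140 − 43 = 97
  C = 111 + 48 = 159
  A = -22 − 2·97 + 159 = -57
Comparing — Policy A: A=-257, Policy B: A=-219, Policy C: A=-57. Highest is -57 (Policy C).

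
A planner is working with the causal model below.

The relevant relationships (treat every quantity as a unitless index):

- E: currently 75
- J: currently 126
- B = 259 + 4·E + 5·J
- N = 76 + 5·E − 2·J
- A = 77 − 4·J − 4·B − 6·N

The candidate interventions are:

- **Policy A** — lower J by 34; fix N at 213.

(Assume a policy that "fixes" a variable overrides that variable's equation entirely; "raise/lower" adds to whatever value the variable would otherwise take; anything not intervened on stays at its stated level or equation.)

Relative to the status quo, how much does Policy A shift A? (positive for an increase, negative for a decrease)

732

Baseline:
  E = 75
  J = 126
  B = 259 + 4·75 + 5·126 = 1189
  N = 76 + 5·75 − 2·126 = 199
  A = 77 − 4·126 − 4·1189 − 6·199 = -6377
Policy A (J − 34, N := 213):
  E = 75
  J = 126 − 34 = 92
  B = 259 + 4·75 + 5·92 = 1019
  N = 213
  A = 77 − 4·92 − 4·1019 − 6·213 = -5645
Change in A: -5645 − (-6377) = 732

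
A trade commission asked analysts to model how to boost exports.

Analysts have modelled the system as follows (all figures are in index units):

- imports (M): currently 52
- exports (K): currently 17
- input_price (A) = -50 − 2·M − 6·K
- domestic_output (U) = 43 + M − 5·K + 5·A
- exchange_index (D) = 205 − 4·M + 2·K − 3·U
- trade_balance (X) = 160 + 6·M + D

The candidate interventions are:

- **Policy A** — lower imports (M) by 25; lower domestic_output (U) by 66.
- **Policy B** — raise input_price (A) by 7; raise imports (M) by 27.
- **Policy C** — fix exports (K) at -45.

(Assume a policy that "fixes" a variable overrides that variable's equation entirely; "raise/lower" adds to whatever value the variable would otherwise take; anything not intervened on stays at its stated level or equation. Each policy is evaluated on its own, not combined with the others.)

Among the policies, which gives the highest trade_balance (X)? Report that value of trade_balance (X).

4991

Policy A (M − 25, U − 66):
  M = 52 − 25 = 27
  K = 17
  A = -50 − 2·27 − 6·17 = -206
  U = 43 + 27 − 5·17 + 5·(-206) (−66 from intervention) = -1111
  D = 205 − 4·27 + 2·17 − 3·(-1111) = 3464
  X = 160 + 6·27 + 3464 = 3786
Policy B (A + 7, M + 27):
  M = 52 + 27 = 79
  K = 17
  A = -50 − 2·79 − 6·17 (+7 from intervention) = -303
  U = 43 + 79 − 5·17 + 5·(-303) = -1478
  D = 205 − 4·79 + 2·17 − 3·(-1478) = 4357
  X = 160 + 6·79 + 4357 = 4991
Policy C (K := -45):
  M = 52
  K = -45
  A = -50 − 2·52 − 6·(-45) = 116
  U = 43 + 52 − 5·(-45) + 5·116 = 900
  D = 205 − 4·52 + 2·(-45) − 3·900 = -2793
  X = 160 + 6·52 + (-2793) = -2321
Comparing — Policy A: X=3786, Policy B: X=4991, Policy C: X=-2321. Highest is 4991 (Policy B).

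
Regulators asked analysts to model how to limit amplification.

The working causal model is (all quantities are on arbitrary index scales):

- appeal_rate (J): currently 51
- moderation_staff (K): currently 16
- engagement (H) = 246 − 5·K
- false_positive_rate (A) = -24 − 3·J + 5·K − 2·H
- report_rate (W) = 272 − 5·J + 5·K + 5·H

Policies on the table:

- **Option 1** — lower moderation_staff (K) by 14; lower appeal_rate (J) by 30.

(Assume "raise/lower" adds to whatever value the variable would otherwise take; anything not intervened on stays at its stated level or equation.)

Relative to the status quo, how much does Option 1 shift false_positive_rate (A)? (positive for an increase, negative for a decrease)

Baseline:
  J = 51
  K = 16
  H = 246 − 5·16 = 166
  A = -24 − 3·51 + 5·16 − 2·166 = -429
Option 1 (K − 14, J − 30):
  J = 51 − 30 = 21
  K = 16 − 14 = 2
  H = 246 − 5·2 = 236
  A = -24 − 3·21 + 5·2 − 2·236 = -549
Change in A: -549 − (-429) = -120

-120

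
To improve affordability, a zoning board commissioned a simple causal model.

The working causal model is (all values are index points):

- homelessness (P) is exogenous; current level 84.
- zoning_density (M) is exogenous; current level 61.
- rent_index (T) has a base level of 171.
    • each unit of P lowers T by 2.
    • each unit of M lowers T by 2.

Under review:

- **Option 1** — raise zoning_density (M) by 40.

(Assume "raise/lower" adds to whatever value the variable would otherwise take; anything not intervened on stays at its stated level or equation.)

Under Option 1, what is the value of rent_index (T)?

-199

Option 1 (M + 40):
  P = 84
  M = 61 + 40 = 101
  T = 171 − 2·84 − 2·101 = -199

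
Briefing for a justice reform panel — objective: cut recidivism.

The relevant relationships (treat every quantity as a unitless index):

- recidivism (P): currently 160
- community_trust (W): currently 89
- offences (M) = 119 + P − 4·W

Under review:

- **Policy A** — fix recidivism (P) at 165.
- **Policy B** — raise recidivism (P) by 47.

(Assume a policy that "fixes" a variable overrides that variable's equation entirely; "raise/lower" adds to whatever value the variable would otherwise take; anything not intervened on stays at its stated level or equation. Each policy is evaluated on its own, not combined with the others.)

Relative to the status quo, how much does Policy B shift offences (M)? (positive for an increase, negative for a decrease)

47

Baseline:
  P = 160
  W = 89
  M = 119 + 160 − 4·89 = -77
Policy B (P + 47):
  P = 160 + 47 = 207
  W = 89
  M = 119 + 207 − 4·89 = -30
Change in M: -30 − (-77) = 47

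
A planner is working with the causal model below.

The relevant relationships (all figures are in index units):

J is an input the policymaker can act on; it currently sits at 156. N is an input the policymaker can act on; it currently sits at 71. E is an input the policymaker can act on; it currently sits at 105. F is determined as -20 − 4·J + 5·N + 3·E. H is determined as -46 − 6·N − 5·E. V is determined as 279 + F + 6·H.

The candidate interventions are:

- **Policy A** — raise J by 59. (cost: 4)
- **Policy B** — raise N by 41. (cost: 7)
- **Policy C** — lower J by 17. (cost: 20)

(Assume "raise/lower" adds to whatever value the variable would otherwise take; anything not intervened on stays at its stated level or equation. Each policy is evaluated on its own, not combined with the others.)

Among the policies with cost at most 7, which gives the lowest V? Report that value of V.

Policy A (J + 59):
  J = 156 + 59 = 215
  N = 71
  E = 105
  F = -20 − 4·215 + 5·71 + 3·105 = -210
  H = -46 − 6·71 − 5·105 = -997
  V = 279 + (-210) + 6·(-997) = -5913
Policy B (N + 41):
  J = 156
  N = 71 + 41 = 112
  E = 105
  F = -20 − 4·156 + 5·112 + 3·105 = 231
  H = -46 − 6·112 − 5·105 = -1243
  V = 279 + 231 + 6·(-1243) = -6948
Comparing — Policy A: V=-5913, Policy B: V=-6948. Lowest is -6948 (Policy B).

-6948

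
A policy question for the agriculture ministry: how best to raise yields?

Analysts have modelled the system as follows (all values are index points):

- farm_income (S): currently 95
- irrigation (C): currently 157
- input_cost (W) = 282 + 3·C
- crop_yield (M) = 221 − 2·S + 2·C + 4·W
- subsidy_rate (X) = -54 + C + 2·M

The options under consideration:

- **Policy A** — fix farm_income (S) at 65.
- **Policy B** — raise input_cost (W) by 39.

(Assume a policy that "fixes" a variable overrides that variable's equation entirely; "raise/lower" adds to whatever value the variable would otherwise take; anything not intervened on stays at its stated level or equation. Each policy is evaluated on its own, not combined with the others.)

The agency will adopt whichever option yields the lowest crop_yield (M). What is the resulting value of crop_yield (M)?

Policy A (S := 65):
  S = 65
  C = 157
  W = 282 + 3·157 = 753
  M = 221 − 2·65 + 2·157 + 4·753 = 3417
Policy B (W + 39):
  S = 95
  C = 157
  W = 282 + 3·157 (+39 from intervention) = 792
  M = 221 − 2·95 + 2·157 + 4·792 = 3513
Comparing — Policy A: M=3417, Policy B: M=3513. Lowest is 3417 (Policy A).

3417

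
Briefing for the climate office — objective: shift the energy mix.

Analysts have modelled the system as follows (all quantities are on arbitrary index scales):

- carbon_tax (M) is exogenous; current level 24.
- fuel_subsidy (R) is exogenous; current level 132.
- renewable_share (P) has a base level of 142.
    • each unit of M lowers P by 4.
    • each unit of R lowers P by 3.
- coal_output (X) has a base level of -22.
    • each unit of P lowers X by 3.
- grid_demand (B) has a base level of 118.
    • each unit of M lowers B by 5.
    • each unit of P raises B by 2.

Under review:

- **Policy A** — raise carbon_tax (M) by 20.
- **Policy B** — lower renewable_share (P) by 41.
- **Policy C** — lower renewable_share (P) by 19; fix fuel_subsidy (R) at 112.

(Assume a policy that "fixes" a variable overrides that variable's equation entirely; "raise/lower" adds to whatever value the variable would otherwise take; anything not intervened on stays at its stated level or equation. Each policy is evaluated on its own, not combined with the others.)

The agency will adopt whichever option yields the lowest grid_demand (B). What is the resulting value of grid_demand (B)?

Policy A (M + 20):
  M = 24 + 20 = 44
  R = 132
  P = 142 − 4·44 − 3·132 = -430
  B = 118 − 5·44 + 2·(-430) = -962
Policy B (P − 41):
  M = 24
  R = 132
  P = 142 − 4·24 − 3·132 (−41 from intervention) = -391
  B = 118 − 5·24 + 2·(-391) = -784
Policy C (P − 19, R := 112):
  M = 24
  R = 112
  P = 142 − 4·24 − 3·112 (−19 from intervention) = -309
  B = 118 − 5·24 + 2·(-309) = -620
Comparing — Policy A: B=-962, Policy B: B=-784, Policy C: B=-620. Lowest is -962 (Policy A).

-962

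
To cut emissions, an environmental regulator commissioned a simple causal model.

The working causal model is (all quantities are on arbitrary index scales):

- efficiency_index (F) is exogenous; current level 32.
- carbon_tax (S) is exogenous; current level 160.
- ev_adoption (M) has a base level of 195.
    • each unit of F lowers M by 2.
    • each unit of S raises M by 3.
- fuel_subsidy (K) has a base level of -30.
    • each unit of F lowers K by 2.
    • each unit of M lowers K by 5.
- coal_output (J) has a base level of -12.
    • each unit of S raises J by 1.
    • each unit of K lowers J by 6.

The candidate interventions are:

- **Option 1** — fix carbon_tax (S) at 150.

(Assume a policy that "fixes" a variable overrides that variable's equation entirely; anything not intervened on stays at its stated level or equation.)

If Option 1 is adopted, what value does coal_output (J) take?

18132

Option 1 (S := 150):
  F = 32
  S = 150
  M = 195 − 2·32 + 3·150 = 581
  K = -30 − 2·32 − 5·581 = -2999
  J = -12 + 150 − 6·(-2999) = 18132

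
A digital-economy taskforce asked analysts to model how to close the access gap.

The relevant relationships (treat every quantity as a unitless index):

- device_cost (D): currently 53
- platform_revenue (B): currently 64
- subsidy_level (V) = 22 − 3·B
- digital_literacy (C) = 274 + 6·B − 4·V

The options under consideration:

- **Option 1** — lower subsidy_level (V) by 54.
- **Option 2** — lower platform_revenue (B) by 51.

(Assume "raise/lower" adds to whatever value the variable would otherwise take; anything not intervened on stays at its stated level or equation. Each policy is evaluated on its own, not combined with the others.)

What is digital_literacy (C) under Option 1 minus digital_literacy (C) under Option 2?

Option 1 (V − 54):
  B = 64
  V = 22 − 3·64 (−54 from intervention) = -224
  C = 274 + 6·64 − 4·(-224) = 1554
Option 2 (B − 51):
  B = 64 − 51 = 13
  V = 22 − 3·13 = -17
  C = 274 + 6·13 − 4·(-17) = 420
C: 1554 − 420 = 1134

1134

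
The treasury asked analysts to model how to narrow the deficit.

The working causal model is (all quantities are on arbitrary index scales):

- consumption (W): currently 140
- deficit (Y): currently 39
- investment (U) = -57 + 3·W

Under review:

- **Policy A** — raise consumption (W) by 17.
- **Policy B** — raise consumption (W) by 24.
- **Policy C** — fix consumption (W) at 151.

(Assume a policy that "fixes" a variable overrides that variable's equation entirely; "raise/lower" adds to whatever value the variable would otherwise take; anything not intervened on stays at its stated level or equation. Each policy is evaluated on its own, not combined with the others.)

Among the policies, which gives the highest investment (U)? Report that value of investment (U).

Policy A (W + 17):
  W = 140 + 17 = 157
  U = -57 + 3·157 = 414
Policy B (W + 24):
  W = 140 + 24 = 164
  U = -57 + 3·164 = 435
Policy C (W := 151):
  W = 151
  U = -57 + 3·151 = 396
Comparing — Policy A: U=414, Policy B: U=435, Policy C: U=396. Highest is 435 (Policy B).

435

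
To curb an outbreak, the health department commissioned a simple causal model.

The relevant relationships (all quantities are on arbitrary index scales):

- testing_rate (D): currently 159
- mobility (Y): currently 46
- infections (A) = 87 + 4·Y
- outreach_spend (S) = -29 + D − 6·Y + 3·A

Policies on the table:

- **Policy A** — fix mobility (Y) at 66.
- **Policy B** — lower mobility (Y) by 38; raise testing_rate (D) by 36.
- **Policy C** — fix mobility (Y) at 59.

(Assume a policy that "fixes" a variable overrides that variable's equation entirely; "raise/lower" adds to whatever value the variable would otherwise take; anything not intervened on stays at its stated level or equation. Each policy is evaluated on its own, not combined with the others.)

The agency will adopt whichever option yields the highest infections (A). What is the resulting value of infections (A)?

351

Policy A (Y := 66):
  Y = 66
  A = 87 + 4·66 = 351
Policy B (Y − 38, D + 36):
  Y = 46 − 38 = 8
  A = 87 + 4·8 = 119
Policy C (Y := 59):
  Y = 59
  A = 87 + 4·59 = 323
Comparing — Policy A: A=351, Policy B: A=119, Policy C: A=323. Highest is 351 (Policy A).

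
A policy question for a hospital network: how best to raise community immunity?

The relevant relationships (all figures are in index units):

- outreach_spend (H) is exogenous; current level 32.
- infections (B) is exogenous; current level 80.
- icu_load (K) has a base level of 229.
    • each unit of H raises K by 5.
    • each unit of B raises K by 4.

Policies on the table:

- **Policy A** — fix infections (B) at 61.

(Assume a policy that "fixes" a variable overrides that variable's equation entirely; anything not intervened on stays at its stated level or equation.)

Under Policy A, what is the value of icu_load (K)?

633

Policy A (B := 61):
  H = 32
  B = 61
  K = 229 + 5·32 + 4·61 = 633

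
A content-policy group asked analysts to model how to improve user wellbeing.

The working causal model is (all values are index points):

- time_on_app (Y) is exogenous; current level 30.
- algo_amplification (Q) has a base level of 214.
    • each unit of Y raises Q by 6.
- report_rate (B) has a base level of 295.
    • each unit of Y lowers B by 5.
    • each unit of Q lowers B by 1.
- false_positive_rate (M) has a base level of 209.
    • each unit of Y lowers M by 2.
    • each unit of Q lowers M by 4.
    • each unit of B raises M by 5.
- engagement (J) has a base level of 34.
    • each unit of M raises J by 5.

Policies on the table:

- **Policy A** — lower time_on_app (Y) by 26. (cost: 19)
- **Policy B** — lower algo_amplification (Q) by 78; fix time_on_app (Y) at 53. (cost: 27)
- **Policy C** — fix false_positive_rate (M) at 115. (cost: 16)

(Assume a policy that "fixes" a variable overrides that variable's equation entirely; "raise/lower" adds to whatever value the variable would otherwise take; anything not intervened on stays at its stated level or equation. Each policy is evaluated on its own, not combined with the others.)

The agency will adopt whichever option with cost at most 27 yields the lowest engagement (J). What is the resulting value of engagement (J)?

Policy A (Y − 26):
  Y = 30 − 26 = 4
  Q = 214 + 6·4 = 238
  B = 295 − 5·4 − 238 = 37
  M = 209 − 2·4 − 4·238 + 5·37 = -566
  J = 34 + 5·(-566) = -2796
Policy B (Q − 78, Y := 53):
  Y = 53
  Q = 214 + 6·53 (−78 from intervention) = 454
  B = 295 − 5·53 − 454 = -424
  M = 209 − 2·53 − 4·454 + 5·(-424) = -3833
  J = 34 + 5·(-3833) = -19131
Policy C (M := 115):
  Y = 30
  Q = 214 + 6·30 = 394
  B = 295 − 5·30 − 394 = -249
  M = 115
  J = 34 + 5·115 = 609
Comparing — Policy A: J=-2796, Policy B: J=-19131, Policy C: J=609. Lowest is -19131 (Policy B).

-19131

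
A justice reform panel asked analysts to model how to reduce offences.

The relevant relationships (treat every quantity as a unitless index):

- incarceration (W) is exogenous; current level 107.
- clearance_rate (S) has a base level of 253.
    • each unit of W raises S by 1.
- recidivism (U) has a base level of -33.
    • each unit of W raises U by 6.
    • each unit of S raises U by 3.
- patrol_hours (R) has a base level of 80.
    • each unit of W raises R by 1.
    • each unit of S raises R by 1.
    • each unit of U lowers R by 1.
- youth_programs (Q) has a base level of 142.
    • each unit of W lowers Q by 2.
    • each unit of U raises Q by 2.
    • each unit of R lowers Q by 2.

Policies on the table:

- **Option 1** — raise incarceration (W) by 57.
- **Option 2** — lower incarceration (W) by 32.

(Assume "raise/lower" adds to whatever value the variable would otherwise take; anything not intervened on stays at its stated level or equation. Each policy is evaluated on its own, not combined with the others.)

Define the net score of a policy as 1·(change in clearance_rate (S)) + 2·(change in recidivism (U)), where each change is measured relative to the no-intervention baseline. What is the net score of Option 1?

1083

Baseline:
  W = 107
  S = 253 + 107 = 360
  U = -33 + 6·107 + 3·360 = 1689
Option 1 (W + 57):
  W = 107 + 57 = 164
  S = 253 + 164 = 417
  U = -33 + 6·164 + 3·417 = 2202
ΔS = 417 − 360 = 57; ΔU = 2202 − 1689 = 513
Score = 1·57 + 2·513 = 1083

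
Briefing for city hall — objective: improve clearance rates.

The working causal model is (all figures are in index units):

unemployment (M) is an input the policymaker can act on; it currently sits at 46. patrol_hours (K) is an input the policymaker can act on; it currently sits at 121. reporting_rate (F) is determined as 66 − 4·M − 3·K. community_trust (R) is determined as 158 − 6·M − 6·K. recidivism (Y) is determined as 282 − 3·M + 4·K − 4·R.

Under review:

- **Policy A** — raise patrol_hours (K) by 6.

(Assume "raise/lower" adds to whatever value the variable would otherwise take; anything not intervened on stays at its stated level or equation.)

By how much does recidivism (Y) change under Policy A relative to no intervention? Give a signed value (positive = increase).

Baseline:
  M = 46
  K = 121
  R = 158 − 6·46 − 6·121 = -844
  Y = 282 − 3·46 + 4·121 − 4·(-844) = 4004
Policy A (K + 6):
  M = 46
  K = 121 + 6 = 127
  R = 158 − 6·46 − 6·127 = -880
  Y = 282 − 3·46 + 4·127 − 4·(-880) = 4172
Change in Y: 4172 − 4004 = 168

168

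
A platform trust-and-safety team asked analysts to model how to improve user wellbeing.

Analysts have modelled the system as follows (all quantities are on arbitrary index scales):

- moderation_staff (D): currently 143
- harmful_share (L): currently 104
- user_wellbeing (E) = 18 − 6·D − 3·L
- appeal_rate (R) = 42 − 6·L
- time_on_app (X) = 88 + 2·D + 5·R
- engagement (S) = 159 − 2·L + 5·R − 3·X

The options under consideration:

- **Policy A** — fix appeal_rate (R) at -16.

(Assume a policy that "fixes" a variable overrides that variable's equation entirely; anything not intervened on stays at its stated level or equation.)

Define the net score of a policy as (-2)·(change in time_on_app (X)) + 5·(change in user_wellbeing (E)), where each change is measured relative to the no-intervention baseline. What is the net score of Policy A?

-5660

Baseline:
  D = 143
  L = 104
  E = 18 − 6·143 − 3·104 = -1152
  R = 42 − 6·104 = -582
  X = 88 + 2·143 + 5·(-582) = -2536
Policy A (R := -16):
  D = 143
  L = 104
  E = 18 − 6·143 − 3·104 = -1152
  R = -16
  X = 88 + 2·143 + 5·(-16) = 294
ΔX = 294 − (-2536) = 2830; ΔE = -1152 − (-1152) = 0
Score = (-2)·2830 + 5·0 = -5660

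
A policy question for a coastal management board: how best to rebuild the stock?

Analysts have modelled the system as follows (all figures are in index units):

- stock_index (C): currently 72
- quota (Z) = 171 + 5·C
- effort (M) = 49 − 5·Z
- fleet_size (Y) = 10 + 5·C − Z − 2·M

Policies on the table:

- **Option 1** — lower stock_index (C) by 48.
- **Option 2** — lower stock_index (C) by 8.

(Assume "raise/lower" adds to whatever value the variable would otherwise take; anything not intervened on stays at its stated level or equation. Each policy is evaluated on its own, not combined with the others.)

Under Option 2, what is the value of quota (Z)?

491

Option 2 (C − 8):
  C = 72 − 8 = 64
  Z = 171 + 5·64 = 491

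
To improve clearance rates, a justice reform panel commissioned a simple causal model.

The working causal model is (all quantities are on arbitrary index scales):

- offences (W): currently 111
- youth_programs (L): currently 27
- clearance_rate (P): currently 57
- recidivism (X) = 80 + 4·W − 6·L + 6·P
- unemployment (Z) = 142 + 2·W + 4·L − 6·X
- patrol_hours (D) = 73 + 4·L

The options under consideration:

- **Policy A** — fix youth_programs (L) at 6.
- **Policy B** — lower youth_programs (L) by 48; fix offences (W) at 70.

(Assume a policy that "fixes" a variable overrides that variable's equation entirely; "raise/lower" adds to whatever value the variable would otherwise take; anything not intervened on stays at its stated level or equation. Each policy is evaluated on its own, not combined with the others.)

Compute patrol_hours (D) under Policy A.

Policy A (L := 6):
  L = 6
  D = 73 + 4·6 = 97

97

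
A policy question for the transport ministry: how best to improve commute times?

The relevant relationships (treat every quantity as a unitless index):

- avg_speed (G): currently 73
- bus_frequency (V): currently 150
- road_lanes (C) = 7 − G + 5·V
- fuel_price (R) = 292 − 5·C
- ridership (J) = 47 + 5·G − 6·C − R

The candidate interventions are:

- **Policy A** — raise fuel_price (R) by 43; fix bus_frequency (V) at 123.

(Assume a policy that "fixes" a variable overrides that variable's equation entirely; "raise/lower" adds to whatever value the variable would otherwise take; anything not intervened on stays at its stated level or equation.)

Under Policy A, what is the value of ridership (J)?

Policy A (R + 43, V := 123):
  G = 73
  V = 123
  C = 7 − 73 + 5·123 = 549
  R = 292 − 5·549 (+43 from intervention) = -2410
  J = 47 + 5·73 − 6·549 − (-2410) = -472

-472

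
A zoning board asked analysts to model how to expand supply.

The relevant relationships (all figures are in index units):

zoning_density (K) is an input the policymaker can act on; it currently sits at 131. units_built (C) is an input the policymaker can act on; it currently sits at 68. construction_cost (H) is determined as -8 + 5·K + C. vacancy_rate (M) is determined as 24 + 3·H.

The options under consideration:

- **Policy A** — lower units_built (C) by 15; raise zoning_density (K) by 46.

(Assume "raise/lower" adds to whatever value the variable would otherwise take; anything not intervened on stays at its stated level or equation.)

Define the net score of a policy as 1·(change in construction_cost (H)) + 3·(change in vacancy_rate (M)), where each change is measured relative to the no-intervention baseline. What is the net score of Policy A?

Baseline:
  K = 131
  C = 68
  H = -8 + 5·131 + 68 = 715
  M = 24 + 3·715 = 2169
Policy A (C − 15, K + 46):
  K = 131 + 46 = 177
  C = 68 − 15 = 53
  H = -8 + 5·177 + 53 = 930
  M = 24 + 3·930 = 2814
ΔH = 930 − 715 = 215; ΔM = 2814 − 2169 = 645
Score = 1·215 + 3·645 = 2150

2150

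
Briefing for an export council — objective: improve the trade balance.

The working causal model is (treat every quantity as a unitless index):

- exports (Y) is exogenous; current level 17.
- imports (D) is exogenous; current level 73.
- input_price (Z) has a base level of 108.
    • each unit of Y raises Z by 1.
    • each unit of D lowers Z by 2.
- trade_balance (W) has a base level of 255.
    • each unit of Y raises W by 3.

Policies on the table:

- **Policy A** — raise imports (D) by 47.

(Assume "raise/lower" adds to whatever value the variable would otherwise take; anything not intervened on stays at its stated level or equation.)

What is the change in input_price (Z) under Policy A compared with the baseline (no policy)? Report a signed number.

-94

Baseline:
  Y = 17
  D = 73
  Z = 108 + 17 − 2·73 = -21
Policy A (D + 47):
  Y = 17
  D = 73 + 47 = 120
  Z = 108 + 17 − 2·120 = -115
Change in Z: -115 − (-21) = -94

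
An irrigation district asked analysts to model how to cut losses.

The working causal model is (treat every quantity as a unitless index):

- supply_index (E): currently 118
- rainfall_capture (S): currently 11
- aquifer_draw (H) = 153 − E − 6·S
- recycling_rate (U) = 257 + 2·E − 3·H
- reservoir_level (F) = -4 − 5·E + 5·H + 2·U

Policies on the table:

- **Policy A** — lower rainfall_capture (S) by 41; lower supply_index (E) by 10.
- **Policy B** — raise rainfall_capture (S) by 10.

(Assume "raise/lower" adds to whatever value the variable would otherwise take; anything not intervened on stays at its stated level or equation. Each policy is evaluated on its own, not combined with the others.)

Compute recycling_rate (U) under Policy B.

Policy B (S + 10):
  E = 118
  S = 11 + 10 = 21
  H = 153 − 118 − 6·21 = -91
  U = 257 + 2·118 − 3·(-91) = 766

766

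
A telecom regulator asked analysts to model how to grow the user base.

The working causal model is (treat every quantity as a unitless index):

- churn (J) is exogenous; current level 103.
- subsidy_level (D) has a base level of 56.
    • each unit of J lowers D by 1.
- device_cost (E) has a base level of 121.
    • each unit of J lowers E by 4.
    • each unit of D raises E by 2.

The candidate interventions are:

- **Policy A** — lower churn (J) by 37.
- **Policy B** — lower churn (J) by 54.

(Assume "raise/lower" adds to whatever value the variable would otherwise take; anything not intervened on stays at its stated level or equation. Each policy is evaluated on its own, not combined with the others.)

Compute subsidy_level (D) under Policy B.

Policy B (J − 54):
  J = 103 − 54 = 49
  D = 56 − 49 = 7

7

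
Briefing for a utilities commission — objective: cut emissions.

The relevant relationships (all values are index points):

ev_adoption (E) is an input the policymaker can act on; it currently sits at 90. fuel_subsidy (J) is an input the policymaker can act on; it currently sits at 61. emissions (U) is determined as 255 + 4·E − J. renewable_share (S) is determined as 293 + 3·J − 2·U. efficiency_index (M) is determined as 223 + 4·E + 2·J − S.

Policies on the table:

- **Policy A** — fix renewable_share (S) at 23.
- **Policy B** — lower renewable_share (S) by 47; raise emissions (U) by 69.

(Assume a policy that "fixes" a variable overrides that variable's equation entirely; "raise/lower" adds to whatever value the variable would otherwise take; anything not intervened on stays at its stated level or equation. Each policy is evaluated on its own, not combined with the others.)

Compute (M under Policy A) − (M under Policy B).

Policy A (S := 23):
  E = 90
  J = 61
  U = 255 + 4·90 − 61 = 554
  S = 23
  M = 223 + 4·90 + 2·61 − 23 = 682
Policy B (S − 47, U + 69):
  E = 90
  J = 61
  U = 255 + 4·90 − 61 (+69 from intervention) = 623
  S = 293 + 3·61 − 2·623 (−47 from intervention) = -817
  M = 223 + 4·90 + 2·61 − (-817) = 1522
M: 682 − 1522 = -840

-840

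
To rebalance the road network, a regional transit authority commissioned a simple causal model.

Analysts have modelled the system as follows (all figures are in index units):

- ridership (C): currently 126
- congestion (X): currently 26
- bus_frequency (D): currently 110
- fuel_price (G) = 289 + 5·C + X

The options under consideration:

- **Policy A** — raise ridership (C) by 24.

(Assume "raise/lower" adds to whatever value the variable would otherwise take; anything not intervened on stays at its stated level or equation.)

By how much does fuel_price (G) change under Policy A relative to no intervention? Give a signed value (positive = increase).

Baseline:
  C = 126
  X = 26
  G = 289 + 5·126 + 26 = 945
Policy A (C + 24):
  C = 126 + 24 = 150
  X = 26
  G = 289 + 5·150 + 26 = 1065
Change in G: 1065 − 945 = 120

120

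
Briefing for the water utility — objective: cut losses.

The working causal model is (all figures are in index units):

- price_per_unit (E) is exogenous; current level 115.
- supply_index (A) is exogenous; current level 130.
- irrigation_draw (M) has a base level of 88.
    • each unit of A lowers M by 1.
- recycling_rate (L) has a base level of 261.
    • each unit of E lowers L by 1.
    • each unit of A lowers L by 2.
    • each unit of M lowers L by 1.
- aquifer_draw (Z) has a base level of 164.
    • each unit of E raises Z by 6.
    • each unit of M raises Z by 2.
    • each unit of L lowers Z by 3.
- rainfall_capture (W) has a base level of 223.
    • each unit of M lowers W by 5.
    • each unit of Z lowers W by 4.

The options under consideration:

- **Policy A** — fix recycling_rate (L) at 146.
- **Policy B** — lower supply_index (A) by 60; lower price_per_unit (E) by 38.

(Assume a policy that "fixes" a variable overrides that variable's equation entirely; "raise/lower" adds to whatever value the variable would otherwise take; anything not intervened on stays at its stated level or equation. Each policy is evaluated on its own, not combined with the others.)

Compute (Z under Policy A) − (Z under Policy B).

Policy A (L := 146):
  E = 115
  A = 130
  M = 88 − 130 = -42
  L = 146
  Z = 164 + 6·115 + 2·(-42) − 3·146 = 332
Policy B (A − 60, E − 38):
  E = 115 − 38 = 77
  A = 130 − 60 = 70
  M = 88 − 70 = 18
  L = 261 − 77 − 2·70 − 18 = 26
  Z = 164 + 6·77 + 2·18 − 3·26 = 584
Z: 332 − 584 = -252

-252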